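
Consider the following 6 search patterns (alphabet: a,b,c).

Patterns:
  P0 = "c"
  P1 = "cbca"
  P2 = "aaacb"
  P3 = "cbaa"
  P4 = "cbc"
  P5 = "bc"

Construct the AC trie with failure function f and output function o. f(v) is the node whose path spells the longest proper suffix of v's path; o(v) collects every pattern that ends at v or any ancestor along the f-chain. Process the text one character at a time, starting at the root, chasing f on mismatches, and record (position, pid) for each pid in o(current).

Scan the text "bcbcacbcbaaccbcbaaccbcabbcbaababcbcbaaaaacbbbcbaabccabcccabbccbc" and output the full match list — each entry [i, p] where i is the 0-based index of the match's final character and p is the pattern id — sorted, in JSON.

Construct AC machine:
Trie (insert patterns):
  n0 'ε': a→5 b→12 c→1
  n1 'c': b→2  ←P0
  n2 'cb': a→10 c→3
  n3 'cbc': a→4  ←P4
  n4 'cbca': ·  ←P1
  n5 'a': a→6
  n6 'aa': a→7
  n7 'aaa': c→8
  n8 'aaac': b→9
  n9 'aaacb': ·  ←P2
  n10 'cba': a→11
  n11 'cbaa': ·  ←P3
  n12 'b': c→13
  n13 'bc': ·  ←P5

BFS fail/out derivation:
  n1('c'): parent n0 fail=0; on 'c' 0 → fail=0;  out {0}∪∅={0}
  n5('a'): parent n0 fail=0; on 'a' 0 → fail=0;  out ∅∪∅=∅
  n12('b'): parent n0 fail=0; on 'b' 0 → fail=0;  out ∅∪∅=∅
  n2('cb'): parent n1 fail=0; on 'b' 0 → fail=12;  out ∅∪∅=∅
  n6('aa'): parent n5 fail=0; on 'a' 0 → fail=5;  out ∅∪∅=∅
  n13('bc'): parent n12 fail=0; on 'c' 0 → fail=1;  out {5}∪{0}={0,5}
  n3('cbc'): parent n2 fail=12; on 'c' 12 → fail=13;  out {4}∪{0,5}={0,4,5}
  n7('aaa'): parent n6 fail=5; on 'a' 5 → fail=6;  out ∅∪∅=∅
  n10('cba'): parent n2 fail=12; on 'a' 12→0 → fail=5;  out ∅∪∅=∅
  n4('cbca'): parent n3 fail=13; on 'a' 13→1→0 → fail=5;  out {1}∪∅={1}
  n8('aaac'): parent n7 fail=6; on 'c' 6→5→0 → fail=1;  out ∅∪{0}={0}
  n11('cbaa'): parent n10 fail=5; on 'a' 5 → fail=6;  out {3}∪∅={3}
  n9('aaacb'): parent n8 fail=1; on 'b' 1 → fail=2;  out {2}∪∅={2}

Text stream:
pos 0 'b': at 12
pos 1 'c': at 13  ** P0@[1:1],P5@[0:1]
pos 2 'b': at 2 (via fail)
pos 3 'c': at 3  ** P0@[3:3],P4@[1:3],P5@[2:3]
pos 4 'a': at 4  ** P1@[1:4]
pos 5 'c': at 1 (via fail)  ** P0@[5:5]
pos 6 'b': at 2
pos 7 'c': at 3  ** P0@[7:7],P4@[5:7],P5@[6:7]
pos 8 'b': at 2 (via fail)
pos 9 'a': at 10
pos 10 'a': at 11  ** P3@[7:10]
pos 11 'c': at 1 (via fail)  ** P0@[11:11]
pos 12 'c': at 1 (via fail)  ** P0@[12:12]
pos 13 'b': at 2
pos 14 'c': at 3  ** P0@[14:14],P4@[12:14],P5@[13:14]
pos 15 'b': at 2 (via fail)
pos 16 'a': at 10
pos 17 'a': at 11  ** P3@[14:17]
pos 18 'c': at 1 (via fail)  ** P0@[18:18]
pos 19 'c': at 1 (via fail)  ** P0@[19:19]
pos 20 'b': at 2
pos 21 'c': at 3  ** P0@[21:21],P4@[19:21],P5@[20:21]
pos 22 'a': at 4  ** P1@[19:22]
pos 23 'b': at 12 (via fail)
pos 24 'b': at 12 (via fail)
pos 25 'c': at 13  ** P0@[25:25],P5@[24:25]
pos 26 'b': at 2 (via fail)
pos 27 'a': at 10
pos 28 'a': at 11  ** P3@[25:28]
pos 29 'b': at 12 (via fail)
pos 30 'a': at 5 (via fail)
pos 31 'b': at 12 (via fail)
pos 32 'c': at 13  ** P0@[32:32],P5@[31:32]
pos 33 'b': at 2 (via fail)
pos 34 'c': at 3  ** P0@[34:34],P4@[32:34],P5@[33:34]
pos 35 'b': at 2 (via fail)
pos 36 'a': at 10
pos 37 'a': at 11  ** P3@[34:37]
pos 38 'a': at 7 (via fail)
pos 39 'a': at 7 (via fail)
pos 40 'a': at 7 (via fail)
pos 41 'c': at 8  ** P0@[41:41]
pos 42 'b': at 9  ** P2@[38:42]
pos 43 'b': at 12 (via fail)
pos 44 'b': at 12 (via fail)
pos 45 'c': at 13  ** P0@[45:45],P5@[44:45]
pos 46 'b': at 2 (via fail)
pos 47 'a': at 10
pos 48 'a': at 11  ** P3@[45:48]
pos 49 'b': at 12 (via fail)
pos 50 'c': at 13  ** P0@[50:50],P5@[49:50]
pos 51 'c': at 1 (via fail)  ** P0@[51:51]
pos 52 'a': at 5 (via fail)
pos 53 'b': at 12 (via fail)
pos 54 'c': at 13  ** P0@[54:54],P5@[53:54]
pos 55 'c': at 1 (via fail)  ** P0@[55:55]
pos 56 'c': at 1 (via fail)  ** P0@[56:56]
pos 57 'a': at 5 (via fail)
pos 58 'b': at 12 (via fail)
pos 59 'b': at 12 (via fail)
pos 60 'c': at 13  ** P0@[60:60],P5@[59:60]
pos 61 'c': at 1 (via fail)  ** P0@[61:61]
pos 62 'b': at 2
pos 63 'c': at 3  ** P0@[63:63],P4@[61:63],P5@[62:63]

Matches: [[1,0],[1,5],[3,0],[3,4],[3,5],[4,1],[5,0],[7,0],[7,4],[7,5],[10,3],[11,0],[12,0],[14,0],[14,4],[14,5],[17,3],[18,0],[19,0],[21,0],[21,4],[21,5],[22,1],[25,0],[25,5],[28,3],[32,0],[32,5],[34,0],[34,4],[34,5],[37,3],[41,0],[42,2],[45,0],[45,5],[48,3],[50,0],[50,5],[51,0],[54,0],[54,5],[55,0],[56,0],[60,0],[60,5],[61,0],[63,0],[63,4],[63,5]]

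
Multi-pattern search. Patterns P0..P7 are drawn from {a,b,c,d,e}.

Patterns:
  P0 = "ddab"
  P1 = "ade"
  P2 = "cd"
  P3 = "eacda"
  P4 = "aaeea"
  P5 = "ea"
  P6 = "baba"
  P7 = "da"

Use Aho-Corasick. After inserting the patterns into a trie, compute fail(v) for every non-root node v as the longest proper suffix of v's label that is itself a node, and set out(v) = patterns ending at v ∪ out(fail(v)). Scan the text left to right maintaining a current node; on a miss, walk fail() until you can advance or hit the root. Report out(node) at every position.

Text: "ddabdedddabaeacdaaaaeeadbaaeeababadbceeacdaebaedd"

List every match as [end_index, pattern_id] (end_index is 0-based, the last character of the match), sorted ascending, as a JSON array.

Build:
Trie nodes:
  n0 'ε': a→5 b→19 c→8 d→1 e→10
  n1 'd': a→23 d→2
  n2 'dd': a→3
  n3 'dda': b→4
  n4 'ddab': ·  ←P0
  n5 'a': a→15 d→6
  n6 'ad': e→7
  n7 'ade': ·  ←P1
  n8 'c': d→9
  n9 'cd': ·  ←P2
  n10 'e': a→11
  n11 'ea': c→12  ←P5
  n12 'eac': d→13
  n13 'eacd': a→14
  n14 'eacda': ·  ←P3
  n15 'aa': e→16
  n16 'aae': e→17
  n17 'aaee': a→18
  n18 'aaeea': ·  ←P4
  n19 'b': a→20
  n20 'ba': b→21
  n21 'bab': a→22
  n22 'baba': ·  ←P6
  n23 'da': ·  ←P7

BFS fail/out derivation:
  fail(1) 'd': from fail(0)=0 chase 'd': 0 ⇒ 0;  out=∅∪out(0)=∅
  fail(5) 'a': from fail(0)=0 chase 'a': 0 ⇒ 0;  out=∅∪out(0)=∅
  fail(8) 'c': from fail(0)=0 chase 'c': 0 ⇒ 0;  out=∅∪out(0)=∅
  fail(10) 'e': from fail(0)=0 chase 'e': 0 ⇒ 0;  out=∅∪out(0)=∅
  fail(19) 'b': from fail(0)=0 chase 'b': 0 ⇒ 0;  out=∅∪out(0)=∅
  fail(2) 'dd': from fail(1)=0 chase 'd': 0 ⇒ 1;  out=∅∪out(1)=∅
  fail(6) 'ad': from fail(5)=0 chase 'd': 0 ⇒ 1;  out=∅∪out(1)=∅
  fail(9) 'cd': from fail(8)=0 chase 'd': 0 ⇒ 1;  out={2}∪out(1)={2}
  fail(11) 'ea': from fail(10)=0 chase 'a': 0 ⇒ 5;  out={5}∪out(5)={5}
  fail(15) 'aa': from fail(5)=0 chase 'a': 0 ⇒ 5;  out=∅∪out(5)=∅
  fail(20) 'ba': from fail(19)=0 chase 'a': 0 ⇒ 5;  out=∅∪out(5)=∅
  fail(23) 'da': from fail(1)=0 chase 'a': 0 ⇒ 5;  out={7}∪out(5)={7}
  fail(3) 'dda': from fail(2)=1 chase 'a': 1 ⇒ 23;  out=∅∪out(23)={7}
  fail(7) 'ade': from fail(6)=1 chase 'e': 1→0 ⇒ 10;  out={1}∪out(10)={1}
  fail(12) 'eac': from fail(11)=5 chase 'c': 5→0 ⇒ 8;  out=∅∪out(8)=∅
  fail(16) 'aae': from fail(15)=5 chase 'e': 5→0 ⇒ 10;  out=∅∪out(10)=∅
  fail(21) 'bab': from fail(20)=5 chase 'b': 5→0 ⇒ 19;  out=∅∪out(19)=∅
  fail(4) 'ddab': from fail(3)=23 chase 'b': 23→5→0 ⇒ 19;  out={0}∪out(19)={0}
  fail(13) 'eacd': from fail(12)=8 chase 'd': 8 ⇒ 9;  out=∅∪out(9)={2}
  fail(17) 'aaee': from fail(16)=10 chase 'e': 10→0 ⇒ 10;  out=∅∪out(10)=∅
  fail(22) 'baba': from fail(21)=19 chase 'a': 19 ⇒ 20;  out={6}∪out(20)={6}
  fail(14) 'eacda': from fail(13)=9 chase 'a': 9→1 ⇒ 23;  out={3}∪out(23)={3,7}
  fail(18) 'aaeea': from fail(17)=10 chase 'a': 10 ⇒ 11;  out={4}∪out(11)={4,5}

Run:
pos 0 'd': at 1
pos 1 'd': at 2
pos 2 'a': at 3  → match P7@[1:2]
pos 3 'b': at 4  → match P0@[0:3]
pos 4 'd': at 1 (via fail)
pos 5 'e': at 10 (via fail)
pos 6 'd': at 1 (via fail)
pos 7 'd': at 2
pos 8 'd': at 2 (via fail)
pos 9 'a': at 3  → match P7@[8:9]
pos 10 'b': at 4  → match P0@[7:10]
pos 11 'a': at 20 (via fail)
pos 12 'e': at 10 (via fail)
pos 13 'a': at 11  → match P5@[12:13]
pos 14 'c': at 12
pos 15 'd': at 13  → match P2@[14:15]
pos 16 'a': at 14  → match P3@[12:16],P7@[15:16]
pos 17 'a': at 15 (via fail)
pos 18 'a': at 15 (via fail)
pos 19 'a': at 15 (via fail)
pos 20 'e': at 16
pos 21 'e': at 17
pos 22 'a': at 18  → match P4@[18:22],P5@[21:22]
pos 23 'd': at 6 (via fail)
pos 24 'b': at 19 (via fail)
pos 25 'a': at 20
pos 26 'a': at 15 (via fail)
pos 27 'e': at 16
pos 28 'e': at 17
pos 29 'a': at 18  → match P4@[25:29],P5@[28:29]
pos 30 'b': at 19 (via fail)
pos 31 'a': at 20
pos 32 'b': at 21
pos 33 'a': at 22  → match P6@[30:33]
pos 34 'd': at 6 (via fail)
pos 35 'b': at 19 (via fail)
pos 36 'c': at 8 (via fail)
pos 37 'e': at 10 (via fail)
pos 38 'e': at 10 (via fail)
pos 39 'a': at 11  → match P5@[38:39]
pos 40 'c': at 12
pos 41 'd': at 13  → match P2@[40:41]
pos 42 'a': at 14  → match P3@[38:42],P7@[41:42]
pos 43 'e': at 10 (via fail)
pos 44 'b': at 19 (via fail)
pos 45 'a': at 20
pos 46 'e': at 10 (via fail)
pos 47 'd': at 1 (via fail)
pos 48 'd': at 2

Result: [[2,7],[3,0],[9,7],[10,0],[13,5],[15,2],[16,3],[16,7],[22,4],[22,5],[29,4],[29,5],[33,6],[39,5],[41,2],[42,3],[42,7]]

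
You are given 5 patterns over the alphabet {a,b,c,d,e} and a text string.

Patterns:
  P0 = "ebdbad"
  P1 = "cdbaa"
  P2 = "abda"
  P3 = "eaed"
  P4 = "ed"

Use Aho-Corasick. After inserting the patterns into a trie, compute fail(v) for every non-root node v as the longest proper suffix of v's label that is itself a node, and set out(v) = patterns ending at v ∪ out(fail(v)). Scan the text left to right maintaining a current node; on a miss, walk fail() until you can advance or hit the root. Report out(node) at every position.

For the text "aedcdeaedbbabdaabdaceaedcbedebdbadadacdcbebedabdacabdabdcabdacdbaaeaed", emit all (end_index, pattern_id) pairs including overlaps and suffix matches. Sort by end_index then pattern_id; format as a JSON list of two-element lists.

Construct AC machine:
Trie nodes:
  0='ε' goto a→12 c→7 e→1
  1='e' goto a→16 b→2 d→19
  2='eb' goto d→3
  3='ebd' goto b→4
  4='ebdb' goto a→5
  5='ebdba' goto d→6
  6='ebdbad' goto ·  [P0 ends]
  7='c' goto d→8
  8='cd' goto b→9
  9='cdb' goto a→10
  10='cdba' goto a→11
  11='cdbaa' goto ·  [P1 ends]
  12='a' goto b→13
  13='ab' goto d→14
  14='abd' goto a→15
  15='abda' goto ·  [P2 ends]
  16='ea' goto e→17
  17='eae' goto d→18
  18='eaed' goto ·  [P3 ends]
  19='ed' goto ·  [P4 ends]

Failure links (BFS by depth):
  n1('e'): parent n0 fail=0; on 'e' 0 → fail=0;  out ∅∪∅=∅
  n7('c'): parent n0 fail=0; on 'c' 0 → fail=0;  out ∅∪∅=∅
  n12('a'): parent n0 fail=0; on 'a' 0 → fail=0;  out ∅∪∅=∅
  n2('eb'): parent n1 fail=0; on 'b' 0 → fail=0;  out ∅∪∅=∅
  n8('cd'): parent n7 fail=0; on 'd' 0 → fail=0;  out ∅∪∅=∅
  n13('ab'): parent n12 fail=0; on 'b' 0 → fail=0;  out ∅∪∅=∅
  n16('ea'): parent n1 fail=0; on 'a' 0 → fail=12;  out ∅∪∅=∅
  n19('ed'): parent n1 fail=0; on 'd' 0 → fail=0;  out {4}∪∅={4}
  n3('ebd'): parent n2 fail=0; on 'd' 0 → fail=0;  out ∅∪∅=∅
  n9('cdb'): parent n8 fail=0; on 'b' 0 → fail=0;  out ∅∪∅=∅
  n14('abd'): parent n13 fail=0; on 'd' 0 → fail=0;  out ∅∪∅=∅
  n17('eae'): parent n16 fail=12; on 'e' 12→0 → fail=1;  out ∅∪∅=∅
  n4('ebdb'): parent n3 fail=0; on 'b' 0 → fail=0;  out ∅∪∅=∅
  n10('cdba'): parent n9 fail=0; on 'a' 0 → fail=12;  out ∅∪∅=∅
  n15('abda'): parent n14 fail=0; on 'a' 0 → fail=12;  out {2}∪∅={2}
  n18('eaed'): parent n17 fail=1; on 'd' 1 → fail=19;  out {3}∪{4}={3,4}
  n5('ebdba'): parent n4 fail=0; on 'a' 0 → fail=12;  out ∅∪∅=∅
  n11('cdbaa'): parent n10 fail=12; on 'a' 12→0 → fail=12;  out {1}∪∅={1}
  n6('ebdbad'): parent n5 fail=12; on 'd' 12→0 → fail=0;  out {0}∪∅={0}

Text stream:
pos 0 'a': at 12
pos 1 'e': at 1 ·f
pos 2 'd': at 19  → match P4@[1:2]
pos 3 'c': at 7 ·f
pos 4 'd': at 8
pos 5 'e': at 1 ·f
pos 6 'a': at 16
pos 7 'e': at 17
pos 8 'd': at 18  → match P3@[5:8],P4@[7:8]
pos 9 'b': at 0 ·f
pos 10 'b': at 0
pos 11 'a': at 12
pos 12 'b': at 13
pos 13 'd': at 14
pos 14 'a': at 15  → match P2@[11:14]
pos 15 'a': at 12 ·f
pos 16 'b': at 13
pos 17 'd': at 14
pos 18 'a': at 15  → match P2@[15:18]
pos 19 'c': at 7 ·f
pos 20 'e': at 1 ·f
pos 21 'a': at 16
pos 22 'e': at 17
pos 23 'd': at 18  → match P3@[20:23],P4@[22:23]
pos 24 'c': at 7 ·f
pos 25 'b': at 0 ·f
pos 26 'e': at 1
pos 27 'd': at 19  → match P4@[26:27]
pos 28 'e': at 1 ·f
pos 29 'b': at 2
pos 30 'd': at 3
pos 31 'b': at 4
pos 32 'a': at 5
pos 33 'd': at 6  → match P0@[28:33]
pos 34 'a': at 12 ·f
pos 35 'd': at 0 ·f
pos 36 'a': at 12
pos 37 'c': at 7 ·f
pos 38 'd': at 8
pos 39 'c': at 7 ·f
pos 40 'b': at 0 ·f
pos 41 'e': at 1
pos 42 'b': at 2
pos 43 'e': at 1 ·f
pos 44 'd': at 19  → match P4@[43:44]
pos 45 'a': at 12 ·f
pos 46 'b': at 13
pos 47 'd': at 14
pos 48 'a': at 15  → match P2@[45:48]
pos 49 'c': at 7 ·f
pos 50 'a': at 12 ·f
pos 51 'b': at 13
pos 52 'd': at 14
pos 53 'a': at 15  → match P2@[50:53]
pos 54 'b': at 13 ·f
pos 55 'd': at 14
pos 56 'c': at 7 ·f
pos 57 'a': at 12 ·f
pos 58 'b': at 13
pos 59 'd': at 14
pos 60 'a': at 15  → match P2@[57:60]
pos 61 'c': at 7 ·f
pos 62 'd': at 8
pos 63 'b': at 9
pos 64 'a': at 10
pos 65 'a': at 11  → match P1@[61:65]
pos 66 'e': at 1 ·f
pos 67 'a': at 16
pos 68 'e': at 17
pos 69 'd': at 18  → match P3@[66:69],P4@[68:69]

All matches (sorted): [[2,4],[8,3],[8,4],[14,2],[18,2],[23,3],[23,4],[27,4],[33,0],[44,4],[48,2],[53,2],[60,2],[65,1],[69,3],[69,4]]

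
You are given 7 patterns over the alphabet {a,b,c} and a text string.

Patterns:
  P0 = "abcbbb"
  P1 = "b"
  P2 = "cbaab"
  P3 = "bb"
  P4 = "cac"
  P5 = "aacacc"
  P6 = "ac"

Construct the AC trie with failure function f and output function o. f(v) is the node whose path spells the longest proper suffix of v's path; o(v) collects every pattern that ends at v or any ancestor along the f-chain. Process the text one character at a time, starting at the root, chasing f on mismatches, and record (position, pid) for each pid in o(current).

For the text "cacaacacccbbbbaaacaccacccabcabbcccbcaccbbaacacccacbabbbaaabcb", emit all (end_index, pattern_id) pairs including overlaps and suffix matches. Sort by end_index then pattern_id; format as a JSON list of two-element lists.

Construct AC machine:
Trie (insert patterns):
  0='ε' goto a→1 b→7 c→8
  1='a' goto a→16 b→2 c→21
  2='ab' goto c→3
  3='abc' goto b→4
  4='abcb' goto b→5
  5='abcbb' goto b→6
  6='abcbbb' goto ·  ←P0
  7='b' goto b→13  ←P1
  8='c' goto a→14 b→9
  9='cb' goto a→10
  10='cba' goto a→11
  11='cbaa' goto b→12
  12='cbaab' goto ·  ←P2
  13='bb' goto ·  ←P3
  14='ca' goto c→15
  15='cac' goto ·  ←P4
  16='aa' goto c→17
  17='aac' goto a→18
  18='aaca' goto c→19
  19='aacac' goto c→20
  20='aacacc' goto ·  ←P5
  21='ac' goto ·  ←P6

BFS fail/out derivation:
  fail(1) 'a': from fail(0)=0 chase 'a': 0 ⇒ 0;  out=∅∪out(0)=∅
  fail(7) 'b': from fail(0)=0 chase 'b': 0 ⇒ 0;  out={1}∪out(0)={1}
  fail(8) 'c': from fail(0)=0 chase 'c': 0 ⇒ 0;  out=∅∪out(0)=∅
  fail(2) 'ab': from fail(1)=0 chase 'b': 0 ⇒ 7;  out=∅∪out(7)={1}
  fail(9) 'cb': from fail(8)=0 chase 'b': 0 ⇒ 7;  out=∅∪out(7)={1}
  fail(13) 'bb': from fail(7)=0 chase 'b': 0 ⇒ 7;  out={3}∪out(7)={1,3}
  fail(14) 'ca': from fail(8)=0 chase 'a': 0 ⇒ 1;  out=∅∪out(1)=∅
  fail(16) 'aa': from fail(1)=0 chase 'a': 0 ⇒ 1;  out=∅∪out(1)=∅
  fail(21) 'ac': from fail(1)=0 chase 'c': 0 ⇒ 8;  out={6}∪out(8)={6}
  fail(3) 'abc': from fail(2)=7 chase 'c': 7→0 ⇒ 8;  out=∅∪out(8)=∅
  fail(10) 'cba': from fail(9)=7 chase 'a': 7→0 ⇒ 1;  out=∅∪out(1)=∅
  fail(15) 'cac': from fail(14)=1 chase 'c': 1 ⇒ 21;  out={4}∪out(21)={4,6}
  fail(17) 'aac': from fail(16)=1 chase 'c': 1 ⇒ 21;  out=∅∪out(21)={6}
  fail(4) 'abcb': from fail(3)=8 chase 'b': 8 ⇒ 9;  out=∅∪out(9)={1}
  fail(11) 'cbaa': from fail(10)=1 chase 'a': 1 ⇒ 16;  out=∅∪out(16)=∅
  fail(18) 'aaca': from fail(17)=21 chase 'a': 21→8 ⇒ 14;  out=∅∪out(14)=∅
  fail(5) 'abcbb': from fail(4)=9 chase 'b': 9→7 ⇒ 13;  out=∅∪out(13)={1,3}
  fail(12) 'cbaab': from fail(11)=16 chase 'b': 16→1 ⇒ 2;  out={2}∪out(2)={1,2}
  fail(19) 'aacac': from fail(18)=14 chase 'c': 14 ⇒ 15;  out=∅∪out(15)={4,6}
  fail(6) 'abcbbb': from fail(5)=13 chase 'b': 13→7 ⇒ 13;  out={0}∪out(13)={0,1,3}
  fail(20) 'aacacc': from fail(19)=15 chase 'c': 15→21→8→0 ⇒ 8;  out={5}∪out(8)={5}

Run:
[0] read 'c'  n0⇒n8
[1] read 'a'  n8⇒n14
[2] read 'c'  n14⇒n15  ** P4@[0:2],P6@[1:2]
[3] read 'a'  n15⇒n14 ·f
[4] read 'a'  n14⇒n16 ·f
[5] read 'c'  n16⇒n17  ** P6@[4:5]
[6] read 'a'  n17⇒n18
[7] read 'c'  n18⇒n19  ** P4@[5:7],P6@[6:7]
[8] read 'c'  n19⇒n20  ** P5@[3:8]
[9] read 'c'  n20⇒n8 ·f
[10] read 'b'  n8⇒n9  ** P1@[10:10]
[11] read 'b'  n9⇒n13 ·f  ** P1@[11:11],P3@[10:11]
[12] read 'b'  n13⇒n13 ·f  ** P1@[12:12],P3@[11:12]
[13] read 'b'  n13⇒n13 ·f  ** P1@[13:13],P3@[12:13]
[14] read 'a'  n13⇒n1 ·f
[15] read 'a'  n1⇒n16
[16] read 'a'  n16⇒n16 ·f
[17] read 'c'  n16⇒n17  ** P6@[16:17]
[18] read 'a'  n17⇒n18
[19] read 'c'  n18⇒n19  ** P4@[17:19],P6@[18:19]
[20] read 'c'  n19⇒n20  ** P5@[15:20]
[21] read 'a'  n20⇒n14 ·f
[22] read 'c'  n14⇒n15  ** P4@[20:22],P6@[21:22]
[23] read 'c'  n15⇒n8 ·f
[24] read 'c'  n8⇒n8 ·f
[25] read 'a'  n8⇒n14
[26] read 'b'  n14⇒n2 ·f  ** P1@[26:26]
[27] read 'c'  n2⇒n3
[28] read 'a'  n3⇒n14 ·f
[29] read 'b'  n14⇒n2 ·f  ** P1@[29:29]
[30] read 'b'  n2⇒n13 ·f  ** P1@[30:30],P3@[29:30]
[31] read 'c'  n13⇒n8 ·f
[32] read 'c'  n8⇒n8 ·f
[33] read 'c'  n8⇒n8 ·f
[34] read 'b'  n8⇒n9  ** P1@[34:34]
[35] read 'c'  n9⇒n8 ·f
[36] read 'a'  n8⇒n14
[37] read 'c'  n14⇒n15  ** P4@[35:37],P6@[36:37]
[38] read 'c'  n15⇒n8 ·f
[39] read 'b'  n8⇒n9  ** P1@[39:39]
[40] read 'b'  n9⇒n13 ·f  ** P1@[40:40],P3@[39:40]
[41] read 'a'  n13⇒n1 ·f
[42] read 'a'  n1⇒n16
[43] read 'c'  n16⇒n17  ** P6@[42:43]
[44] read 'a'  n17⇒n18
[45] read 'c'  n18⇒n19  ** P4@[43:45],P6@[44:45]
[46] read 'c'  n19⇒n20  ** P5@[41:46]
[47] read 'c'  n20⇒n8 ·f
[48] read 'a'  n8⇒n14
[49] read 'c'  n14⇒n15  ** P4@[47:49],P6@[48:49]
[50] read 'b'  n15⇒n9 ·f  ** P1@[50:50]
[51] read 'a'  n9⇒n10
[52] read 'b'  n10⇒n2 ·f  ** P1@[52:52]
[53] read 'b'  n2⇒n13 ·f  ** P1@[53:53],P3@[52:53]
[54] read 'b'  n13⇒n13 ·f  ** P1@[54:54],P3@[53:54]
[55] read 'a'  n13⇒n1 ·f
[56] read 'a'  n1⇒n16
[57] read 'a'  n16⇒n16 ·f
[58] read 'b'  n16⇒n2 ·f  ** P1@[58:58]
[59] read 'c'  n2⇒n3
[60] read 'b'  n3⇒n4  ** P1@[60:60]

Result: [[2,4],[2,6],[5,6],[7,4],[7,6],[8,5],[10,1],[11,1],[11,3],[12,1],[12,3],[13,1],[13,3],[17,6],[19,4],[19,6],[20,5],[22,4],[22,6],[26,1],[29,1],[30,1],[30,3],[34,1],[37,4],[37,6],[39,1],[40,1],[40,3],[43,6],[45,4],[45,6],[46,5],[49,4],[49,6],[50,1],[52,1],[53,1],[53,3],[54,1],[54,3],[58,1],[60,1]]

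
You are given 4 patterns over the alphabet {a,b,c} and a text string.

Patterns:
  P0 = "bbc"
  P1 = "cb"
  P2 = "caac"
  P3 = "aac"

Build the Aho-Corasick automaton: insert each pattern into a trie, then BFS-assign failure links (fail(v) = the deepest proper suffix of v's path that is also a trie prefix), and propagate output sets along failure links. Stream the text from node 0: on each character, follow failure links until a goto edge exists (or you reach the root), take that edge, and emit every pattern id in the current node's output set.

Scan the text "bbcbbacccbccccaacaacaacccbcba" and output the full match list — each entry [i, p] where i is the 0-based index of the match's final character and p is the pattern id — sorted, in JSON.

Build:
Trie (insert patterns):
  n0 'ε': a→9 b→1 c→4
  n1 'b': b→2
  n2 'bb': c→3
  n3 'bbc': ·  [P0 ends]
  n4 'c': a→6 b→5
  n5 'cb': ·  [P1 ends]
  n6 'ca': a→7
  n7 'caa': c→8
  n8 'caac': ·  [P2 ends]
  n9 'a': a→10
  n10 'aa': c→11
  n11 'aac': ·  [P3 ends]

BFS fail/out derivation:
  n1('b'): parent n0 fail=0; on 'b' 0 → fail=0;  out ∅∪∅=∅
  n4('c'): parent n0 fail=0; on 'c' 0 → fail=0;  out ∅∪∅=∅
  n9('a'): parent n0 fail=0; on 'a' 0 → fail=0;  out ∅∪∅=∅
  n2('bb'): parent n1 fail=0; on 'b' 0 → fail=1;  out ∅∪∅=∅
  n5('cb'): parent n4 fail=0; on 'b' 0 → fail=1;  out {1}∪∅={1}
  n6('ca'): parent n4 fail=0; on 'a' 0 → fail=9;  out ∅∪∅=∅
  n10('aa'): parent n9 fail=0; on 'a' 0 → fail=9;  out ∅∪∅=∅
  n3('bbc'): parent n2 fail=1; on 'c' 1→0 → fail=4;  out {0}∪∅={0}
  n7('caa'): parent n6 fail=9; on 'a' 9 → fail=10;  out ∅∪∅=∅
  n11('aac'): parent n10 fail=9; on 'c' 9→0 → fail=4;  out {3}∪∅={3}
  n8('caac'): parent n7 fail=10; on 'c' 10 → fail=11;  out {2}∪{3}={2,3}

Text stream:
[0] read 'b'  n0⇒n1
[1] read 'b'  n1⇒n2
[2] read 'c'  n2⇒n3  ** P0@[0:2]
[3] read 'b'  n3⇒n5 (fail-walked)  ** P1@[2:3]
[4] read 'b'  n5⇒n2 (fail-walked)
[5] read 'a'  n2⇒n9 (fail-walked)
[6] read 'c'  n9⇒n4 (fail-walked)
[7] read 'c'  n4⇒n4 (fail-walked)
[8] read 'c'  n4⇒n4 (fail-walked)
[9] read 'b'  n4⇒n5  ** P1@[8:9]
[10] read 'c'  n5⇒n4 (fail-walked)
[11] read 'c'  n4⇒n4 (fail-walked)
[12] read 'c'  n4⇒n4 (fail-walked)
[13] read 'c'  n4⇒n4 (fail-walked)
[14] read 'a'  n4⇒n6
[15] read 'a'  n6⇒n7
[16] read 'c'  n7⇒n8  ** P2@[13:16],P3@[14:16]
[17] read 'a'  n8⇒n6 (fail-walked)
[18] read 'a'  n6⇒n7
[19] read 'c'  n7⇒n8  ** P2@[16:19],P3@[17:19]
[20] read 'a'  n8⇒n6 (fail-walked)
[21] read 'a'  n6⇒n7
[22] read 'c'  n7⇒n8  ** P2@[19:22],P3@[20:22]
[23] read 'c'  n8⇒n4 (fail-walked)
[24] read 'c'  n4⇒n4 (fail-walked)
[25] read 'b'  n4⇒n5  ** P1@[24:25]
[26] read 'c'  n5⇒n4 (fail-walked)
[27] read 'b'  n4⇒n5  ** P1@[26:27]
[28] read 'a'  n5⇒n9 (fail-walked)

Result: [[2,0],[3,1],[9,1],[16,2],[16,3],[19,2],[19,3],[22,2],[22,3],[25,1],[27,1]]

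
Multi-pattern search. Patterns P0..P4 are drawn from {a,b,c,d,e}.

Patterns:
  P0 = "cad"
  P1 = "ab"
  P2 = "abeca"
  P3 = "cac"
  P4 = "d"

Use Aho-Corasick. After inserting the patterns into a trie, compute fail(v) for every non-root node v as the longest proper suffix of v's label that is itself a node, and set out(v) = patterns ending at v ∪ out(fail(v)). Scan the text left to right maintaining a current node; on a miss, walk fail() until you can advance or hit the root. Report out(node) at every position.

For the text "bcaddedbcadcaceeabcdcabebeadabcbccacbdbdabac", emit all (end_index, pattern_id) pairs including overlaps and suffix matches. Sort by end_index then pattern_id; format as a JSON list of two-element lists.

Build:
Trie nodes:
  0='ε' goto a→4 c→1 d→10
  1='c' goto a→2
  2='ca' goto c→9 d→3
  3='cad' goto ·  ←P0
  4='a' goto b→5
  5='ab' goto e→6  ←P1
  6='abe' goto c→7
  7='abec' goto a→8
  8='abeca' goto ·  ←P2
  9='cac' goto ·  ←P3
  10='d' goto ·  ←P4

Failure links (BFS by depth):
  fail(1) 'c': from fail(0)=0 chase 'c': 0 ⇒ 0;  out=∅∪out(0)=∅
  fail(4) 'a': from fail(0)=0 chase 'a': 0 ⇒ 0;  out=∅∪out(0)=∅
  fail(10) 'd': from fail(0)=0 chase 'd': 0 ⇒ 0;  out={4}∪out(0)={4}
  fail(2) 'ca': from fail(1)=0 chase 'a': 0 ⇒ 4;  out=∅∪out(4)=∅
  fail(5) 'ab': from fail(4)=0 chase 'b': 0 ⇒ 0;  out={1}∪out(0)={1}
  fail(3) 'cad': from fail(2)=4 chase 'd': 4→0 ⇒ 10;  out={0}∪out(10)={0,4}
  fail(6) 'abe': from fail(5)=0 chase 'e': 0 ⇒ 0;  out=∅∪out(0)=∅
  fail(9) 'cac': from fail(2)=4 chase 'c': 4→0 ⇒ 1;  out={3}∪out(1)={3}
  fail(7) 'abec': from fail(6)=0 chase 'c': 0 ⇒ 1;  out=∅∪out(1)=∅
  fail(8) 'abeca': from fail(7)=1 chase 'a': 1 ⇒ 2;  out={2}∪out(2)={2}

Text stream:
i=0 'b': node 0→0
i=1 'c': node 0→1
i=2 'a': node 1→2
i=3 'd': node 2→3  emit P0@[1:3],P4@[3:3]
i=4 'd': node 3→10 ·f  emit P4@[4:4]
i=5 'e': node 10→0 ·f
i=6 'd': node 0→10  emit P4@[6:6]
i=7 'b': node 10→0 ·f
i=8 'c': node 0→1
i=9 'a': node 1→2
i=10 'd': node 2→3  emit P0@[8:10],P4@[10:10]
i=11 'c': node 3→1 ·f
i=12 'a': node 1→2
i=13 'c': node 2→9  emit P3@[11:13]
i=14 'e': node 9→0 ·f
i=15 'e': node 0→0
i=16 'a': node 0→4
i=17 'b': node 4→5  emit P1@[16:17]
i=18 'c': node 5→1 ·f
i=19 'd': node 1→10 ·f  emit P4@[19:19]
i=20 'c': node 10→1 ·f
i=21 'a': node 1→2
i=22 'b': node 2→5 ·f  emit P1@[21:22]
i=23 'e': node 5→6
i=24 'b': node 6→0 ·f
i=25 'e': node 0→0
i=26 'a': node 0→4
i=27 'd': node 4→10 ·f  emit P4@[27:27]
i=28 'a': node 10→4 ·f
i=29 'b': node 4→5  emit P1@[28:29]
i=30 'c': node 5→1 ·f
i=31 'b': node 1→0 ·f
i=32 'c': node 0→1
i=33 'c': node 1→1 ·f
i=34 'a': node 1→2
i=35 'c': node 2→9  emit P3@[33:35]
i=36 'b': node 9→0 ·f
i=37 'd': node 0→10  emit P4@[37:37]
i=38 'b': node 10→0 ·f
i=39 'd': node 0→10  emit P4@[39:39]
i=40 'a': node 10→4 ·f
i=41 'b': node 4→5  emit P1@[40:41]
i=42 'a': node 5→4 ·f
i=43 'c': node 4→1 ·f

Result: [[3,0],[3,4],[4,4],[6,4],[10,0],[10,4],[13,3],[17,1],[19,4],[22,1],[27,4],[29,1],[35,3],[37,4],[39,4],[41,1]]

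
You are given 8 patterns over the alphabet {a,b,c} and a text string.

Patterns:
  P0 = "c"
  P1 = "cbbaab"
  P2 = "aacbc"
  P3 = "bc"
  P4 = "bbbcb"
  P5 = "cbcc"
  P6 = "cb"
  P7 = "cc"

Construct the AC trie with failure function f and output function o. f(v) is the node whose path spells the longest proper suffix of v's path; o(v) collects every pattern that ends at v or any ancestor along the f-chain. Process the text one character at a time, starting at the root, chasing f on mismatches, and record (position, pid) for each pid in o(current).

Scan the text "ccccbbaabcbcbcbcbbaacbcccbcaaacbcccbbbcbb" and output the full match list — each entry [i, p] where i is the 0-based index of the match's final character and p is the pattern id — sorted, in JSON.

Build:
Trie (insert patterns):
  n0 'ε': a→7 b→12 c→1
  n1 'c': b→2 c→20  ←P0
  n2 'cb': b→3 c→18  ←P6
  n3 'cbb': a→4
  n4 'cbba': a→5
  n5 'cbbaa': b→6
  n6 'cbbaab': ·  ←P1
  n7 'a': a→8
  n8 'aa': c→9
  n9 'aac': b→10
  n10 'aacb': c→11
  n11 'aacbc': ·  ←P2
  n12 'b': b→14 c→13
  n13 'bc': ·  ←P3
  n14 'bb': b→15
  n15 'bbb': c→16
  n16 'bbbc': b→17
  n17 'bbbcb': ·  ←P4
  n18 'cbc': c→19
  n19 'cbcc': ·  ←P5
  n20 'cc': ·  ←P7

Failure links (BFS by depth):
  n1('c'): parent n0 fail=0; on 'c' 0 → fail=0;  out {0}∪∅={0}
  n7('a'): parent n0 fail=0; on 'a' 0 → fail=0;  out ∅∪∅=∅
  n12('b'): parent n0 fail=0; on 'b' 0 → fail=0;  out ∅∪∅=∅
  n2('cb'): parent n1 fail=0; on 'b' 0 → fail=12;  out {6}∪∅={6}
  n8('aa'): parent n7 fail=0; on 'a' 0 → fail=7;  out ∅∪∅=∅
  n13('bc'): parent n12 fail=0; on 'c' 0 → fail=1;  out {3}∪{0}={0,3}
  n14('bb'): parent n12 fail=0; on 'b' 0 → fail=12;  out ∅∪∅=∅
  n20('cc'): parent n1 fail=0; on 'c' 0 → fail=1;  out {7}∪{0}={0,7}
  n3('cbb'): parent n2 fail=12; on 'b' 12 → fail=14;  out ∅∪∅=∅
  n9('aac'): parent n8 fail=7; on 'c' 7→0 → fail=1;  out ∅∪{0}={0}
  n15('bbb'): parent n14 fail=12; on 'b' 12 → fail=14;  out ∅∪∅=∅
  n18('cbc'): parent n2 fail=12; on 'c' 12 → fail=13;  out ∅∪{0,3}={0,3}
  n4('cbba'): parent n3 fail=14; on 'a' 14→12→0 → fail=7;  out ∅∪∅=∅
  n10('aacb'): parent n9 fail=1; on 'b' 1 → fail=2;  out ∅∪{6}={6}
  n16('bbbc'): parent n15 fail=14; on 'c' 14→12 → fail=13;  out ∅∪{0,3}={0,3}
  n19('cbcc'): parent n18 fail=13; on 'c' 13→1 → fail=20;  out {5}∪{0,7}={0,5,7}
  n5('cbbaa'): parent n4 fail=7; on 'a' 7 → fail=8;  out ∅∪∅=∅
  n11('aacbc'): parent n10 fail=2; on 'c' 2 → fail=18;  out {2}∪{0,3}={0,2,3}
  n17('bbbcb'): parent n16 fail=13; on 'b' 13→1 → fail=2;  out {4}∪{6}={4,6}
  n6('cbbaab'): parent n5 fail=8; on 'b' 8→7→0 → fail=12;  out {1}∪∅={1}

Text stream:
i=0 'c': node 0→1  → match P0@[0:0]
i=1 'c': node 1→20  → match P0@[1:1],P7@[0:1]
i=2 'c': node 20→20 (fail-walked)  → match P0@[2:2],P7@[1:2]
i=3 'c': node 20→20 (fail-walked)  → match P0@[3:3],P7@[2:3]
i=4 'b': node 20→2 (fail-walked)  → match P6@[3:4]
i=5 'b': node 2→3
i=6 'a': node 3→4
i=7 'a': node 4→5
i=8 'b': node 5→6  → match P1@[3:8]
i=9 'c': node 6→13 (fail-walked)  → match P0@[9:9],P3@[8:9]
i=10 'b': node 13→2 (fail-walked)  → match P6@[9:10]
i=11 'c': node 2→18  → match P0@[11:11],P3@[10:11]
i=12 'b': node 18→2 (fail-walked)  → match P6@[11:12]
i=13 'c': node 2→18  → match P0@[13:13],P3@[12:13]
i=14 'b': node 18→2 (fail-walked)  → match P6@[13:14]
i=15 'c': node 2→18  → match P0@[15:15],P3@[14:15]
i=16 'b': node 18→2 (fail-walked)  → match P6@[15:16]
i=17 'b': node 2→3
i=18 'a': node 3→4
i=19 'a': node 4→5
i=20 'c': node 5→9 (fail-walked)  → match P0@[20:20]
i=21 'b': node 9→10  → match P6@[20:21]
i=22 'c': node 10→11  → match P0@[22:22],P2@[18:22],P3@[21:22]
i=23 'c': node 11→19 (fail-walked)  → match P0@[23:23],P5@[20:23],P7@[22:23]
i=24 'c': node 19→20 (fail-walked)  → match P0@[24:24],P7@[23:24]
i=25 'b': node 20→2 (fail-walked)  → match P6@[24:25]
i=26 'c': node 2→18  → match P0@[26:26],P3@[25:26]
i=27 'a': node 18→7 (fail-walked)
i=28 'a': node 7→8
i=29 'a': node 8→8 (fail-walked)
i=30 'c': node 8→9  → match P0@[30:30]
i=31 'b': node 9→10  → match P6@[30:31]
i=32 'c': node 10→11  → match P0@[32:32],P2@[28:32],P3@[31:32]
i=33 'c': node 11→19 (fail-walked)  → match P0@[33:33],P5@[30:33],P7@[32:33]
i=34 'c': node 19→20 (fail-walked)  → match P0@[34:34],P7@[33:34]
i=35 'b': node 20→2 (fail-walked)  → match P6@[34:35]
i=36 'b': node 2→3
i=37 'b': node 3→15 (fail-walked)
i=38 'c': node 15→16  → match P0@[38:38],P3@[37:38]
i=39 'b': node 16→17  → match P4@[35:39],P6@[38:39]
i=40 'b': node 17→3 (fail-walked)

All matches (sorted): [[0,0],[1,0],[1,7],[2,0],[2,7],[3,0],[3,7],[4,6],[8,1],[9,0],[9,3],[10,6],[11,0],[11,3],[12,6],[13,0],[13,3],[14,6],[15,0],[15,3],[16,6],[20,0],[21,6],[22,0],[22,2],[22,3],[23,0],[23,5],[23,7],[24,0],[24,7],[25,6],[26,0],[26,3],[30,0],[31,6],[32,0],[32,2],[32,3],[33,0],[33,5],[33,7],[34,0],[34,7],[35,6],[38,0],[38,3],[39,4],[39,6]]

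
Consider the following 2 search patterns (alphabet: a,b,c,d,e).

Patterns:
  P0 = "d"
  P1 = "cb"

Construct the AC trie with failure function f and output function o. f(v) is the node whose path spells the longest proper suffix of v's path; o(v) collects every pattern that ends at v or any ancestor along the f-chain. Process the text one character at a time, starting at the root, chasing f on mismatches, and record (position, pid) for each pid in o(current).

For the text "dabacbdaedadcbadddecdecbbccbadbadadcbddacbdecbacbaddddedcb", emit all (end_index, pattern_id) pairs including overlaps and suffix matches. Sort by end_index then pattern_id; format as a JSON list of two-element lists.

Construct AC machine:
Trie nodes:
  0='ε' goto c→2 d→1
  1='d' goto ·  [P0 ends]
  2='c' goto b→3
  3='cb' goto ·  [P1 ends]

BFS fail/out derivation:
  fail(1) 'd': from fail(0)=0 chase 'd': 0 ⇒ 0;  out={0}∪out(0)={0}
  fail(2) 'c': from fail(0)=0 chase 'c': 0 ⇒ 0;  out=∅∪out(0)=∅
  fail(3) 'cb': from fail(2)=0 chase 'b': 0 ⇒ 0;  out={1}∪out(0)={1}

Scan:
pos 0 'd': at 1  → match P0@[0:0]
pos 1 'a': at 0 (via fail)
pos 2 'b': at 0
pos 3 'a': at 0
pos 4 'c': at 2
pos 5 'b': at 3  → match P1@[4:5]
pos 6 'd': at 1 (via fail)  → match P0@[6:6]
pos 7 'a': at 0 (via fail)
pos 8 'e': at 0
pos 9 'd': at 1  → match P0@[9:9]
pos 10 'a': at 0 (via fail)
pos 11 'd': at 1  → match P0@[11:11]
pos 12 'c': at 2 (via fail)
pos 13 'b': at 3  → match P1@[12:13]
pos 14 'a': at 0 (via fail)
pos 15 'd': at 1  → match P0@[15:15]
pos 16 'd': at 1 (via fail)  → match P0@[16:16]
pos 17 'd': at 1 (via fail)  → match P0@[17:17]
pos 18 'e': at 0 (via fail)
pos 19 'c': at 2
pos 20 'd': at 1 (via fail)  → match P0@[20:20]
pos 21 'e': at 0 (via fail)
pos 22 'c': at 2
pos 23 'b': at 3  → match P1@[22:23]
pos 24 'b': at 0 (via fail)
pos 25 'c': at 2
pos 26 'c': at 2 (via fail)
pos 27 'b': at 3  → match P1@[26:27]
pos 28 'a': at 0 (via fail)
pos 29 'd': at 1  → match P0@[29:29]
pos 30 'b': at 0 (via fail)
pos 31 'a': at 0
pos 32 'd': at 1  → match P0@[32:32]
pos 33 'a': at 0 (via fail)
pos 34 'd': at 1  → match P0@[34:34]
pos 35 'c': at 2 (via fail)
pos 36 'b': at 3  → match P1@[35:36]
pos 37 'd': at 1 (via fail)  → match P0@[37:37]
pos 38 'd': at 1 (via fail)  → match P0@[38:38]
pos 39 'a': at 0 (via fail)
pos 40 'c': at 2
pos 41 'b': at 3  → match P1@[40:41]
pos 42 'd': at 1 (via fail)  → match P0@[42:42]
pos 43 'e': at 0 (via fail)
pos 44 'c': at 2
pos 45 'b': at 3  → match P1@[44:45]
pos 46 'a': at 0 (via fail)
pos 47 'c': at 2
pos 48 'b': at 3  → match P1@[47:48]
pos 49 'a': at 0 (via fail)
pos 50 'd': at 1  → match P0@[50:50]
pos 51 'd': at 1 (via fail)  → match P0@[51:51]
pos 52 'd': at 1 (via fail)  → match P0@[52:52]
pos 53 'd': at 1 (via fail)  → match P0@[53:53]
pos 54 'e': at 0 (via fail)
pos 55 'd': at 1  → match P0@[55:55]
pos 56 'c': at 2 (via fail)
pos 57 'b': at 3  → match P1@[56:57]

Matches: [[0,0],[5,1],[6,0],[9,0],[11,0],[13,1],[15,0],[16,0],[17,0],[20,0],[23,1],[27,1],[29,0],[32,0],[34,0],[36,1],[37,0],[38,0],[41,1],[42,0],[45,1],[48,1],[50,0],[51,0],[52,0],[53,0],[55,0],[57,1]]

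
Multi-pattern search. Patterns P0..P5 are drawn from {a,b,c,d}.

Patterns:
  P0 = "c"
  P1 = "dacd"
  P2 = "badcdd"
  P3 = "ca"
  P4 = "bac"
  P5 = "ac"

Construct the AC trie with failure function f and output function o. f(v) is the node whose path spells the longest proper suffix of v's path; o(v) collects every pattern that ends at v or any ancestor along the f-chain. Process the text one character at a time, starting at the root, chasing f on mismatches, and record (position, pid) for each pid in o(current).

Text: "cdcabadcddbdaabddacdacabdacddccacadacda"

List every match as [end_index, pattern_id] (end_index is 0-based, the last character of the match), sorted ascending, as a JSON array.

Build automaton:
Trie nodes:
  n0 'ε': a→14 b→6 c→1 d→2
  n1 'c': a→12  [P0 ends]
  n2 'd': a→3
  n3 'da': c→4
  n4 'dac': d→5
  n5 'dacd': ·  [P1 ends]
  n6 'b': a→7
  n7 'ba': c→13 d→8
  n8 'bad': c→9
  n9 'badc': d→10
  n10 'badcd': d→11
  n11 'badcdd': ·  [P2 ends]
  n12 'ca': ·  [P3 ends]
  n13 'bac': ·  [P4 ends]
  n14 'a': c→15
  n15 'ac': ·  [P5 ends]

BFS fail/out derivation:
  n1('c'): parent n0 fail=0; on 'c' 0 → fail=0;  out {0}∪∅={0}
  n2('d'): parent n0 fail=0; on 'd' 0 → fail=0;  out ∅∪∅=∅
  n6('b'): parent n0 fail=0; on 'b' 0 → fail=0;  out ∅∪∅=∅
  n14('a'): parent n0 fail=0; on 'a' 0 → fail=0;  out ∅∪∅=∅
  n3('da'): parent n2 fail=0; on 'a' 0 → fail=14;  out ∅∪∅=∅
  n7('ba'): parent n6 fail=0; on 'a' 0 → fail=14;  out ∅∪∅=∅
  n12('ca'): parent n1 fail=0; on 'a' 0 → fail=14;  out {3}∪∅={3}
  n15('ac'): parent n14 fail=0; on 'c' 0 → fail=1;  out {5}∪{0}={0,5}
  n4('dac'): parent n3 fail=14; on 'c' 14 → fail=15;  out ∅∪{0,5}={0,5}
  n8('bad'): parent n7 fail=14; on 'd' 14→0 → fail=2;  out ∅∪∅=∅
  n13('bac'): parent n7 fail=14; on 'c' 14 → fail=15;  out {4}∪{0,5}={0,4,5}
  n5('dacd'): parent n4 fail=15; on 'd' 15→1→0 → fail=2;  out {1}∪∅={1}
  n9('badc'): parent n8 fail=2; on 'c' 2→0 → fail=1;  out ∅∪{0}={0}
  n10('badcd'): parent n9 fail=1; on 'd' 1→0 → fail=2;  out ∅∪∅=∅
  n11('badcdd'): parent n10 fail=2; on 'd' 2→0 → fail=2;  out {2}∪∅={2}

Run:
pos 0 'c': at 1  emit P0@[0:0]
pos 1 'd': at 2 ·f
pos 2 'c': at 1 ·f  emit P0@[2:2]
pos 3 'a': at 12  emit P3@[2:3]
pos 4 'b': at 6 ·f
pos 5 'a': at 7
pos 6 'd': at 8
pos 7 'c': at 9  emit P0@[7:7]
pos 8 'd': at 10
pos 9 'd': at 11  emit P2@[4:9]
pos 10 'b': at 6 ·f
pos 11 'd': at 2 ·f
pos 12 'a': at 3
pos 13 'a': at 14 ·f
pos 14 'b': at 6 ·f
pos 15 'd': at 2 ·f
pos 16 'd': at 2 ·f
pos 17 'a': at 3
pos 18 'c': at 4  emit P0@[18:18],P5@[17:18]
pos 19 'd': at 5  emit P1@[16:19]
pos 20 'a': at 3 ·f
pos 21 'c': at 4  emit P0@[21:21],P5@[20:21]
pos 22 'a': at 12 ·f  emit P3@[21:22]
pos 23 'b': at 6 ·f
pos 24 'd': at 2 ·f
pos 25 'a': at 3
pos 26 'c': at 4  emit P0@[26:26],P5@[25:26]
pos 27 'd': at 5  emit P1@[24:27]
pos 28 'd': at 2 ·f
pos 29 'c': at 1 ·f  emit P0@[29:29]
pos 30 'c': at 1 ·f  emit P0@[30:30]
pos 31 'a': at 12  emit P3@[30:31]
pos 32 'c': at 15 ·f  emit P0@[32:32],P5@[31:32]
pos 33 'a': at 12 ·f  emit P3@[32:33]
pos 34 'd': at 2 ·f
pos 35 'a': at 3
pos 36 'c': at 4  emit P0@[36:36],P5@[35:36]
pos 37 'd': at 5  emit P1@[34:37]
pos 38 'a': at 3 ·f

Result: [[0,0],[2,0],[3,3],[7,0],[9,2],[18,0],[18,5],[19,1],[21,0],[21,5],[22,3],[26,0],[26,5],[27,1],[29,0],[30,0],[31,3],[32,0],[32,5],[33,3],[36,0],[36,5],[37,1]]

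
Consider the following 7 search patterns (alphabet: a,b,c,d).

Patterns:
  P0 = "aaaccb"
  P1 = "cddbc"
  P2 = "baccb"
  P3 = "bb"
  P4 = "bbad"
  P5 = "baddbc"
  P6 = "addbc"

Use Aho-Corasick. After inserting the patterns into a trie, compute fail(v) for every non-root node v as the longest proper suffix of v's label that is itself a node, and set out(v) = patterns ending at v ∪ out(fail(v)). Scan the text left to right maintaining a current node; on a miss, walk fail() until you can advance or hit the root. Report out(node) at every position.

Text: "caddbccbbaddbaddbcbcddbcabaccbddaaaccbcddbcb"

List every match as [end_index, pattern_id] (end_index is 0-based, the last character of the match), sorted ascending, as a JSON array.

Construct AC machine:
Trie nodes:
  0='ε' goto a→1 b→12 c→7
  1='a' goto a→2 d→24
  2='aa' goto a→3
  3='aaa' goto c→4
  4='aaac' goto c→5
  5='aaacc' goto b→6
  6='aaaccb' goto ·  [P0 ends]
  7='c' goto d→8
  8='cd' goto d→9
  9='cdd' goto b→10
  10='cddb' goto c→11
  11='cddbc' goto ·  [P1 ends]
  12='b' goto a→13 b→17
  13='ba' goto c→14 d→20
  14='bac' goto c→15
  15='bacc' goto b→16
  16='baccb' goto ·  [P2 ends]
  17='bb' goto a→18  [P3 ends]
  18='bba' goto d→19
  19='bbad' goto ·  [P4 ends]
  20='bad' goto d→21
  21='badd' goto b→22
  22='baddb' goto c→23
  23='baddbc' goto ·  [P5 ends]
  24='ad' goto d→25
  25='add' goto b→26
  26='addb' goto c→27
  27='addbc' goto ·  [P6 ends]

BFS fail/out derivation:
  fail(1) 'a': from fail(0)=0 chase 'a': 0 ⇒ 0;  out=∅∪out(0)=∅
  fail(7) 'c': from fail(0)=0 chase 'c': 0 ⇒ 0;  out=∅∪out(0)=∅
  fail(12) 'b': from fail(0)=0 chase 'b': 0 ⇒ 0;  out=∅∪out(0)=∅
  fail(2) 'aa': from fail(1)=0 chase 'a': 0 ⇒ 1;  out=∅∪out(1)=∅
  fail(8) 'cd': from fail(7)=0 chase 'd': 0 ⇒ 0;  out=∅∪out(0)=∅
  fail(13) 'ba': from fail(12)=0 chase 'a': 0 ⇒ 1;  out=∅∪out(1)=∅
  fail(17) 'bb': from fail(12)=0 chase 'b': 0 ⇒ 12;  out={3}∪out(12)={3}
  fail(24) 'ad': from fail(1)=0 chase 'd': 0 ⇒ 0;  out=∅∪out(0)=∅
  fail(3) 'aaa': from fail(2)=1 chase 'a': 1 ⇒ 2;  out=∅∪out(2)=∅
  fail(9) 'cdd': from fail(8)=0 chase 'd': 0 ⇒ 0;  out=∅∪out(0)=∅
  fail(14) 'bac': from fail(13)=1 chase 'c': 1→0 ⇒ 7;  out=∅∪out(7)=∅
  fail(18) 'bba': from fail(17)=12 chase 'a': 12 ⇒ 13;  out=∅∪out(13)=∅
  fail(20) 'bad': from fail(13)=1 chase 'd': 1 ⇒ 24;  out=∅∪out(24)=∅
  fail(25) 'add': from fail(24)=0 chase 'd': 0 ⇒ 0;  out=∅∪out(0)=∅
  fail(4) 'aaac': from fail(3)=2 chase 'c': 2→1→0 ⇒ 7;  out=∅∪out(7)=∅
  fail(10) 'cddb': from fail(9)=0 chase 'b': 0 ⇒ 12;  out=∅∪out(12)=∅
  fail(15) 'bacc': from fail(14)=7 chase 'c': 7→0 ⇒ 7;  out=∅∪out(7)=∅
  fail(19) 'bbad': from fail(18)=13 chase 'd': 13 ⇒ 20;  out={4}∪out(20)={4}
  fail(21) 'badd': from fail(20)=24 chase 'd': 24 ⇒ 25;  out=∅∪out(25)=∅
  fail(26) 'addb': from fail(25)=0 chase 'b': 0 ⇒ 12;  out=∅∪out(12)=∅
  fail(5) 'aaacc': from fail(4)=7 chase 'c': 7→0 ⇒ 7;  out=∅∪out(7)=∅
  fail(11) 'cddbc': from fail(10)=12 chase 'c': 12→0 ⇒ 7;  out={1}∪out(7)={1}
  fail(16) 'baccb': from fail(15)=7 chase 'b': 7→0 ⇒ 12;  out={2}∪out(12)={2}
  fail(22) 'baddb': from fail(21)=25 chase 'b': 25 ⇒ 26;  out=∅∪out(26)=∅
  fail(27) 'addbc': from fail(26)=12 chase 'c': 12→0 ⇒ 7;  out={6}∪out(7)={6}
  fail(6) 'aaaccb': from fail(5)=7 chase 'b': 7→0 ⇒ 12;  out={0}∪out(12)={0}
  fail(23) 'baddbc': from fail(22)=26 chase 'c': 26 ⇒ 27;  out={5}∪out(27)={5,6}

Text stream:
pos 0 'c': at 7
pos 1 'a': at 1 (via fail)
pos 2 'd': at 24
pos 3 'd': at 25
pos 4 'b': at 26
pos 5 'c': at 27  ** P6@[1:5]
pos 6 'c': at 7 (via fail)
pos 7 'b': at 12 (via fail)
pos 8 'b': at 17  ** P3@[7:8]
pos 9 'a': at 18
pos 10 'd': at 19  ** P4@[7:10]
pos 11 'd': at 21 (via fail)
pos 12 'b': at 22
pos 13 'a': at 13 (via fail)
pos 14 'd': at 20
pos 15 'd': at 21
pos 16 'b': at 22
pos 17 'c': at 23  ** P5@[12:17],P6@[13:17]
pos 18 'b': at 12 (via fail)
pos 19 'c': at 7 (via fail)
pos 20 'd': at 8
pos 21 'd': at 9
pos 22 'b': at 10
pos 23 'c': at 11  ** P1@[19:23]
pos 24 'a': at 1 (via fail)
pos 25 'b': at 12 (via fail)
pos 26 'a': at 13
pos 27 'c': at 14
pos 28 'c': at 15
pos 29 'b': at 16  ** P2@[25:29]
pos 30 'd': at 0 (via fail)
pos 31 'd': at 0
pos 32 'a': at 1
pos 33 'a': at 2
pos 34 'a': at 3
pos 35 'c': at 4
pos 36 'c': at 5
pos 37 'b': at 6  ** P0@[32:37]
pos 38 'c': at 7 (via fail)
pos 39 'd': at 8
pos 40 'd': at 9
pos 41 'b': at 10
pos 42 'c': at 11  ** P1@[38:42]
pos 43 'b': at 12 (via fail)

All matches (sorted): [[5,6],[8,3],[10,4],[17,5],[17,6],[23,1],[29,2],[37,0],[42,1]]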